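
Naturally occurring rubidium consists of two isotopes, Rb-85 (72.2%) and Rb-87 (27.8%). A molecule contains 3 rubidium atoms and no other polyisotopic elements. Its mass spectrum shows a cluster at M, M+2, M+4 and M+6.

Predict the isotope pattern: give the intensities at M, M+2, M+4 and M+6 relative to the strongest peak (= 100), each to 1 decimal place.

86.6 : 100.0 : 38.5 : 4.9

The 3 Rb atoms are independent, so intensities follow the terms of (0.722 + 0.278)^3.
P(M) = 0.722^3 = 0.376367
P(M+2) = 3 × 0.722^2 × 0.278^1 = 0.434751
P(M+4) = 3 × 0.722^1 × 0.278^2 = 0.167397
P(M+6) = 0.278^3 = 0.021485
The M+2 peak is largest (0.434751); scaling to 100 gives 86.6 : 100.0 : 38.5 : 4.9.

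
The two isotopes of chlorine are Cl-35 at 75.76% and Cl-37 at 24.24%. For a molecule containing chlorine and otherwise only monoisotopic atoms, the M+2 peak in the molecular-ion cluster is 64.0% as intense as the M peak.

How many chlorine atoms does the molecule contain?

2

With n Cl atoms, P(M+2)/P(M) = C(n,1)·p^(n−1)q / p^n = n·q/p = n · 0.2424/0.7576.
n = 0.640 × 0.7576/0.2424 = 2.00 ≈ 2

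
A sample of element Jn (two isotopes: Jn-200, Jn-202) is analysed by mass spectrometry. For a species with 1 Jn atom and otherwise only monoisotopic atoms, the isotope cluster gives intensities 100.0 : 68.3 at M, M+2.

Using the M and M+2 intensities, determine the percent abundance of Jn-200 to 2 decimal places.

Let p = fractional abundance of Jn-200. I(M+2)/I(M) = [C(1,1)·p^0·(1−p)] / p^1 = 1·(1−p)/p = 68.3/100.0 = 0.6830
(1−p)/p = 0.6830/1 = 0.6830  ⇒  p = 1/(1 + 0.6830) = 0.5942
Jn-200: 59.42%, Jn-202: 40.58%.

59.42%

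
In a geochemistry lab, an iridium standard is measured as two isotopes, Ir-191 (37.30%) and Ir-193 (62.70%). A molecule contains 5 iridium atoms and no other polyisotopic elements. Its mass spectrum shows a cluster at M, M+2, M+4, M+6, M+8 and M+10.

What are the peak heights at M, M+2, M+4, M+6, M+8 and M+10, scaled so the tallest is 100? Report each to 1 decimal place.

2.1 : 17.7 : 59.5 : 100.0 : 84.0 : 28.3

Expanding (0.3730 + 0.6270)^5:
P(M) = 0.3730^5 = 0.007220
P(M+2) = 5 × 0.3730^4 × 0.6270^1 = 0.060684
P(M+4) = 10 × 0.3730^3 × 0.6270^2 = 0.204015
P(M+6) = 10 × 0.3730^2 × 0.6270^3 = 0.342942
P(M+8) = 5 × 0.3730^1 × 0.6270^4 = 0.288237
P(M+10) = 0.6270^5 = 0.096903
The M+6 peak is largest (0.342942); scaling to 100 gives 2.1 : 17.7 : 59.5 : 100.0 : 84.0 : 28.3.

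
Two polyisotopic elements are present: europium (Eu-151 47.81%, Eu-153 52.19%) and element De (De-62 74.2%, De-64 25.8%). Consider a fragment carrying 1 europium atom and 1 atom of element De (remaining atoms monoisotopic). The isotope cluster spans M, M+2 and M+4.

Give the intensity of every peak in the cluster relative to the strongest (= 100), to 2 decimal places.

69.48 : 100.00 : 26.37

Europium pattern (n=1): 0.4781 : 0.5219
Element De pattern (n=1): 0.7420 : 0.2580
Convolve the two distributions (both contribute in 2-u steps):
  M: 0.4781×0.7420 = 0.354750
  M+2: 0.4781×0.2580 + 0.5219×0.7420 = 0.510600
  M+4: 0.5219×0.2580 = 0.134650
Scale to base peak (0.510600) = 100: 69.48 : 100.00 : 26.37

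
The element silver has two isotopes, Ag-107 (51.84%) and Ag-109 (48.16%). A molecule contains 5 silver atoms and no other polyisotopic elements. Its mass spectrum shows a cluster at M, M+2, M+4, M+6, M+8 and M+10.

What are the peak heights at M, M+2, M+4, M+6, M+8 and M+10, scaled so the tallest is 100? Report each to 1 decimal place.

The 5 Ag atoms are independent, so intensities follow the terms of (0.5184 + 0.4816)^5.
P(M) = 0.5184^5 = 0.037439
P(M+2) = 5 × 0.5184^4 × 0.4816^1 = 0.173907
P(M+4) = 10 × 0.5184^3 × 0.4816^2 = 0.323123
P(M+6) = 10 × 0.5184^2 × 0.4816^3 = 0.300185
P(M+8) = 5 × 0.5184^1 × 0.4816^4 = 0.139438
P(M+10) = 0.4816^5 = 0.025908
The M+4 peak is largest (0.323123); scaling to 100 gives 11.6 : 53.8 : 100.0 : 92.9 : 43.2 : 8.0.

11.6 : 53.8 : 100.0 : 92.9 : 43.2 : 8.0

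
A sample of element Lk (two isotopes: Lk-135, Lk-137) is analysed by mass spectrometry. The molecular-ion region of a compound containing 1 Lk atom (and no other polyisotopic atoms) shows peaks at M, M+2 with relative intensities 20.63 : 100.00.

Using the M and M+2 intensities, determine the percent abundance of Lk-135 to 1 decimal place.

Let p = fractional abundance of Lk-135. I(M+2)/I(M) = [C(1,1)·p^0·(1−p)] / p^1 = 1·(1−p)/p = 100.00/20.63 = 4.8473
(1−p)/p = 4.8473/1 = 4.8473  ⇒  p = 1/(1 + 4.8473) = 0.1710
Lk-135: 17.1%, Lk-137: 82.9%.

17.1%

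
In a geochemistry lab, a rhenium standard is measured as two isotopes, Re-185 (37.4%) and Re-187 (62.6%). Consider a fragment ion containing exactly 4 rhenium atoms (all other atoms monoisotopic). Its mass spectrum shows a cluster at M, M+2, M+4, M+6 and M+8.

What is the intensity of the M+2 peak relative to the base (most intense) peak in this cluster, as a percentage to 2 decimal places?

(0.374 + 0.626)^4 gives M 0.0196, M+2 0.1310, M+4 0.3289, M+6 0.3670, M+8 0.1536; the largest is M+6.
P(M+6) = C(4,3) × 0.374^1 × 0.626^3 = 4 × 0.3740 × 0.24531438 = 0.366990 (base)
P(M+2) = C(4,1) × 0.374^3 × 0.626^1 = 4 × 0.05231362 × 0.6260 = 0.130993
Relative intensity = 0.130993 / 0.366990 × 100 = 35.69

35.69%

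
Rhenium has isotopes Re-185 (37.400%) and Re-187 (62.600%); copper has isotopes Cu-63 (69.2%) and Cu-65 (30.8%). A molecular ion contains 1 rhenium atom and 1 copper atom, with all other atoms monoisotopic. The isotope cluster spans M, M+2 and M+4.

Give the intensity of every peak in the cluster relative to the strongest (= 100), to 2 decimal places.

Rhenium pattern (n=1): 0.3740 : 0.6260
Copper pattern (n=1): 0.6920 : 0.3080
Convolve the two distributions (both contribute in 2-u steps):
  M: 0.3740×0.6920 = 0.258808
  M+2: 0.3740×0.3080 + 0.6260×0.6920 = 0.548384
  M+4: 0.6260×0.3080 = 0.192808
Scale to base peak (0.548384) = 100: 47.19 : 100.00 : 35.16

47.19 : 100.00 : 35.16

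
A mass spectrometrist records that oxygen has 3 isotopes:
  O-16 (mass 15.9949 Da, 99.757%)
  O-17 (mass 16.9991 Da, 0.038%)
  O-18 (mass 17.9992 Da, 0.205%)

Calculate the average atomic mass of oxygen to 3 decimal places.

15.999 Da

Ar = Σ fᵢ·mᵢ = 0.99757 × 15.9949 + 0.00038 × 16.9991 + 0.00205 × 17.9992
= 15.95603 + 0.00646 + 0.03690 = 15.99939 Da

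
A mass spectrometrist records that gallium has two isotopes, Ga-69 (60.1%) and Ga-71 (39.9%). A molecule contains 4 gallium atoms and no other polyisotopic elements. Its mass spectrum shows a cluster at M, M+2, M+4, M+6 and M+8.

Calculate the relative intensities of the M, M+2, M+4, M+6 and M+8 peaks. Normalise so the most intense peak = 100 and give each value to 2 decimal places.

37.66 : 100.00 : 99.58 : 44.08 : 7.32

The 4 Ga atoms are independent, so intensities follow the terms of (0.601 + 0.399)^4.
P(M) = 0.601^4 = 0.130466
P(M+2) = 4 × 0.601^3 × 0.399^1 = 0.346463
P(M+4) = 6 × 0.601^2 × 0.399^2 = 0.345021
P(M+6) = 4 × 0.601^1 × 0.399^3 = 0.152705
P(M+8) = 0.399^4 = 0.025345
The M+2 peak is largest (0.346463); scaling to 100 gives 37.66 : 100.00 : 99.58 : 44.08 : 7.32.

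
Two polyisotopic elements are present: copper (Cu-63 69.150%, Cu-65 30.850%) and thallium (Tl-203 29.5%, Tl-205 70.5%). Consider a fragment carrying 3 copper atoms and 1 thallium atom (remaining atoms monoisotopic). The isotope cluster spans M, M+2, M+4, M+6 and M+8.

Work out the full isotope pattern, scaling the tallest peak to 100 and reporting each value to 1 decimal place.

26.3 : 98.2 : 100.0 : 39.9 : 5.6

Copper pattern (n=3): 0.33065611 : 0.44254842 : 0.19743483 : 0.02936064
Thallium pattern (n=1): 0.2950 : 0.7050
Convolve the two distributions (both contribute in 2-u steps):
  M: 0.33065611×0.2950 = 0.097544
  M+2: 0.33065611×0.7050 + 0.44254842×0.2950 = 0.363664
  M+4: 0.44254842×0.7050 + 0.19743483×0.2950 = 0.370240
  M+6: 0.19743483×0.7050 + 0.02936064×0.2950 = 0.147853
  M+8: 0.02936064×0.7050 = 0.020699
Scale to base peak (0.370240) = 100: 26.3 : 98.2 : 100.0 : 39.9 : 5.6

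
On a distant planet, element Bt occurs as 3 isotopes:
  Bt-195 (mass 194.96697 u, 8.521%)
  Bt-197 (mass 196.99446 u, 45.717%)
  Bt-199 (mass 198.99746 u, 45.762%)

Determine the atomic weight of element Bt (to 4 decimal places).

197.7383 u

Average mass = Σ (abundance × isotope mass) = 0.08521 × 194.96697 + 0.45717 × 196.99446 + 0.45762 × 198.99746
= 16.613136 + 90.059957 + 91.065218 = 197.738311 u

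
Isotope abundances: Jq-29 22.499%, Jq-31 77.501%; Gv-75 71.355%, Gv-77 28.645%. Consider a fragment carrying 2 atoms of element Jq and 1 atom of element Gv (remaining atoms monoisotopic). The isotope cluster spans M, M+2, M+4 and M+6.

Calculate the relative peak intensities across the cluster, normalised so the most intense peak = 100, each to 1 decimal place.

6.8 : 49.8 : 100.0 : 32.6

Element Jq pattern (n=2): 0.0506205 : 0.348739 : 0.6006405
Element Gv pattern (n=1): 0.71355 : 0.28645
Convolve the two distributions (both contribute in 2-u steps):
  M: 0.0506205×0.71355 = 0.036120
  M+2: 0.0506205×0.28645 + 0.348739×0.71355 = 0.263343
  M+4: 0.348739×0.28645 + 0.6006405×0.71355 = 0.528483
  M+6: 0.6006405×0.28645 = 0.172053
Scale to base peak (0.528483) = 100: 6.8 : 49.8 : 100.0 : 32.6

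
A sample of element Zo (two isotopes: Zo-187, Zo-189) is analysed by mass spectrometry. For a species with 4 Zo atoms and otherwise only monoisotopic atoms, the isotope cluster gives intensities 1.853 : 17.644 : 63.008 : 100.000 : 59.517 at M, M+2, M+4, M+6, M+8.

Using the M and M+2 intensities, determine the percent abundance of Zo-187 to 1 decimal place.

29.6%

Write p for the Zo-187 fraction. I(M+2)/I(M) = [C(4,1)·p^3·(1−p)] / p^4 = 4·(1−p)/p = 17.644/1.853 = 9.5219
(1−p)/p = 9.5219/4 = 2.3805  ⇒  p = 1/(1 + 2.3805) = 0.2958
Zo-187: 29.6%, Zo-189: 70.4%.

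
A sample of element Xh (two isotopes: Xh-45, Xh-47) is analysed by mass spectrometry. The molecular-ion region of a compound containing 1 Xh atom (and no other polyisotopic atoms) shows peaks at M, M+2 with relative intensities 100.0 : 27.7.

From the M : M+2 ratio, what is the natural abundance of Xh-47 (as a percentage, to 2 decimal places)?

21.69%

Write p for the Xh-45 fraction. I(M+2)/I(M) = [C(1,1)·p^0·(1−p)] / p^1 = 1·(1−p)/p = 27.7/100.0 = 0.2770
(1−p)/p = 0.2770/1 = 0.2770  ⇒  p = 1/(1 + 0.2770) = 0.7831
Xh-45: 78.31%, Xh-47: 21.69%.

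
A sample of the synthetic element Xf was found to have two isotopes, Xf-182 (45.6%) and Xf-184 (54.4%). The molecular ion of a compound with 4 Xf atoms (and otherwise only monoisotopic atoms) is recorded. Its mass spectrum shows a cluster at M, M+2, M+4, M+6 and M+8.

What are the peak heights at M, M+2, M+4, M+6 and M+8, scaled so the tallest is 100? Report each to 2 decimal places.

Each Xf atom is independently Xf-182 (p = 0.456) or Xf-184 (q = 0.544); the cluster is the binomial expansion (p + q)^4.
P(M) = 0.456^4 = 0.043237
P(M+2) = 4 × 0.456^3 × 0.544^1 = 0.206326
P(M+4) = 6 × 0.456^2 × 0.544^2 = 0.369214
P(M+6) = 4 × 0.456^1 × 0.544^3 = 0.293644
P(M+8) = 0.544^4 = 0.087578
The M+4 peak is largest (0.369214); scaling to 100 gives 11.71 : 55.88 : 100.00 : 79.53 : 23.72.

11.71 : 55.88 : 100.00 : 79.53 : 23.72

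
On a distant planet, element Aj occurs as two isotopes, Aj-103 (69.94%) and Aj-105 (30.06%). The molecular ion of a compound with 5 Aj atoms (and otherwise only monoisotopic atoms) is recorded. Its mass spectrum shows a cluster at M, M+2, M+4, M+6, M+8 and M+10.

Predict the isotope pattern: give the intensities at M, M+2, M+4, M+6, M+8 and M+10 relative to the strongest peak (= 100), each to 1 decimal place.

Expanding (0.6994 + 0.3006)^5:
P(M) = 0.6994^5 = 0.167351
P(M+2) = 5 × 0.6994^4 × 0.3006^1 = 0.359635
P(M+4) = 10 × 0.6994^3 × 0.3006^2 = 0.309140
P(M+6) = 10 × 0.6994^2 × 0.3006^3 = 0.132867
P(M+8) = 5 × 0.6994^1 × 0.3006^4 = 0.028553
P(M+10) = 0.3006^5 = 0.002454
The M+2 peak is largest (0.359635); scaling to 100 gives 46.5 : 100.0 : 86.0 : 36.9 : 7.9 : 0.7.

46.5 : 100.0 : 86.0 : 36.9 : 7.9 : 0.7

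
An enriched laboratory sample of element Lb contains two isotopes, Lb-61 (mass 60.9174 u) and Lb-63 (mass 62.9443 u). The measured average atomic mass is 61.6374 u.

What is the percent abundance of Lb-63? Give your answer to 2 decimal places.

35.52%

With x = fraction of Lb-61 (so Lb-63 is 1 − x):
60.9174·x + 62.9443·(1 − x) = 61.6374
(60.9174 − 62.9443)·x = 61.6374 − 62.9443
x = -1.3069 / -2.0269 = 0.64478 → 64.48% Lb-61, 35.52% Lb-63.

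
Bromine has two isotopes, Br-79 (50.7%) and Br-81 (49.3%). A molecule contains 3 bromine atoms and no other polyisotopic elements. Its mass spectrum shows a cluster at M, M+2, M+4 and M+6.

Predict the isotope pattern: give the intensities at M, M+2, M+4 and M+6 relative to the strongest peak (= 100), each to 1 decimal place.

Each Br atom is independently Br-79 (p = 0.507) or Br-81 (q = 0.493); the cluster is the binomial expansion (p + q)^3.
P(M) = 0.507^3 = 0.130324
P(M+2) = 3 × 0.507^2 × 0.493^1 = 0.380175
P(M+4) = 3 × 0.507^1 × 0.493^2 = 0.369678
P(M+6) = 0.493^3 = 0.119823
The M+2 peak is largest (0.380175); scaling to 100 gives 34.3 : 100.0 : 97.2 : 31.5.

34.3 : 100.0 : 97.2 : 31.5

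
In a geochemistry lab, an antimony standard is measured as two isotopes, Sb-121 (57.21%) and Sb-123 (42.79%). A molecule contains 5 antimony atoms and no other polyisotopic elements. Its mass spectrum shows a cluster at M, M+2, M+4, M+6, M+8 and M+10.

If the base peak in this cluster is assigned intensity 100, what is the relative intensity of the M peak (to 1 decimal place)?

17.9

Binomial terms of (0.5721 + 0.4279)^5: M 0.0613, M+2 0.2292, M+4 0.3428, M+6 0.2564, M+8 0.0959, M+10 0.0143 → M+4 is the base peak.
P(M+4) = C(5,2) × 0.5721^3 × 0.4279^2 = 10 × 0.18724742 × 0.18309841 = 0.342847 (base)
P(M) = C(5,0) × 0.5721^5 × 0.4279^0 = 1 × 0.06128578 × 1.0000 = 0.061286
Relative intensity = 0.061286 / 0.342847 × 100 = 17.9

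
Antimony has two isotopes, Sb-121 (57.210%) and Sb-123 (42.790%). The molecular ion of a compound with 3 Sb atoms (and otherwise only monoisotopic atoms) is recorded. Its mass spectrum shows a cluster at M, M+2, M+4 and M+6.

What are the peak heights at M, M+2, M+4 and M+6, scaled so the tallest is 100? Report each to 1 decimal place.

Each Sb atom is independently Sb-121 (p = 0.57210) or Sb-123 (q = 0.42790); the cluster is the binomial expansion (p + q)^3.
P(M) = 0.57210^3 = 0.187247
P(M+2) = 3 × 0.57210^2 × 0.42790^1 = 0.420153
P(M+4) = 3 × 0.57210^1 × 0.42790^2 = 0.314252
P(M+6) = 0.42790^3 = 0.078348
The M+2 peak is largest (0.420153); scaling to 100 gives 44.6 : 100.0 : 74.8 : 18.6.

44.6 : 100.0 : 74.8 : 18.6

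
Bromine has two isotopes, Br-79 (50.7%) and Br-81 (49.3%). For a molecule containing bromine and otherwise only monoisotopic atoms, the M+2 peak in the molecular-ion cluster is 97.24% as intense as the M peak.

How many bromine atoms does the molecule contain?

With n Br atoms, P(M+2)/P(M) = C(n,1)·p^(n−1)q / p^n = n·q/p = n · 0.493/0.507.
n = 0.9724 × 0.507/0.493 = 1.00 ≈ 1

1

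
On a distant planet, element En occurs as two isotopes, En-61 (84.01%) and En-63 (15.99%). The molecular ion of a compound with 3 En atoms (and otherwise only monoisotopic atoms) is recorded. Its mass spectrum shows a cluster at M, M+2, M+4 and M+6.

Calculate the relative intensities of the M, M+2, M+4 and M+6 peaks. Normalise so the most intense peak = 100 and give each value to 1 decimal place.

100.0 : 57.1 : 10.9 : 0.7

Expanding (0.8401 + 0.1599)^3:
P(M) = 0.8401^3 = 0.592916
P(M+2) = 3 × 0.8401^2 × 0.1599^1 = 0.338557
P(M+4) = 3 × 0.8401^1 × 0.1599^2 = 0.064439
P(M+6) = 0.1599^3 = 0.004088
The M peak is largest (0.592916); scaling to 100 gives 100.0 : 57.1 : 10.9 : 0.7.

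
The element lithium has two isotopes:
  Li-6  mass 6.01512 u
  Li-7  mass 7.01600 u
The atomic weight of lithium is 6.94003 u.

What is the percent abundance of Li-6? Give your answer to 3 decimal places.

With x = fraction of Li-6 (so Li-7 is 1 − x):
6.01512·x + 7.01600·(1 − x) = 6.94003
(6.01512 − 7.01600)·x = 6.94003 − 7.01600
x = -0.07597 / -1.00088 = 0.07590 → 7.590% Li-6, 92.410% Li-7.

7.590%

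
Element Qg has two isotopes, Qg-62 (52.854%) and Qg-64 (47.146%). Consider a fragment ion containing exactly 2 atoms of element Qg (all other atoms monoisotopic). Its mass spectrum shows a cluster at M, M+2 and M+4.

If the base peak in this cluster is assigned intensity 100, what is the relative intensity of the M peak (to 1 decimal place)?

(0.52854 + 0.47146)^2 gives M 0.2794, M+2 0.4984, M+4 0.2223; the largest is M+2.
P(M+2) = C(2,1) × 0.52854^1 × 0.47146^1 = 2 × 0.52854 × 0.47146 = 0.498371 (base)
P(M) = C(2,0) × 0.52854^2 × 0.47146^0 = 1 × 0.27935453 × 1.0000 = 0.279355
Relative intensity = 0.279355 / 0.498371 × 100 = 56.1

56.1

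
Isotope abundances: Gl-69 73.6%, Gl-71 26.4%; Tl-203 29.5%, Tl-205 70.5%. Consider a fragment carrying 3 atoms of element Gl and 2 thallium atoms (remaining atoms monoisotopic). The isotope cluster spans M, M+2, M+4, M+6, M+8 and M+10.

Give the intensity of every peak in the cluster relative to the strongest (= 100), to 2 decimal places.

Element Gl pattern (n=3): 0.39868826 : 0.42902323 : 0.15388877 : 0.01839974
Thallium pattern (n=2): 0.087025 : 0.41595 : 0.497025
Convolve the two distributions (both contribute in 2-u steps):
  M: 0.39868826×0.087025 = 0.034696
  M+2: 0.39868826×0.41595 + 0.42902323×0.087025 = 0.203170
  M+4: 0.39868826×0.497025 + 0.42902323×0.41595 + 0.15388877×0.087025 = 0.390002
  M+6: 0.42902323×0.497025 + 0.15388877×0.41595 + 0.01839974×0.087025 = 0.278847
  M+8: 0.15388877×0.497025 + 0.01839974×0.41595 = 0.084140
  M+10: 0.01839974×0.497025 = 0.009145
Scale to base peak (0.390002) = 100: 8.90 : 52.09 : 100.00 : 71.50 : 21.57 : 2.34

8.90 : 52.09 : 100.00 : 71.50 : 21.57 : 2.34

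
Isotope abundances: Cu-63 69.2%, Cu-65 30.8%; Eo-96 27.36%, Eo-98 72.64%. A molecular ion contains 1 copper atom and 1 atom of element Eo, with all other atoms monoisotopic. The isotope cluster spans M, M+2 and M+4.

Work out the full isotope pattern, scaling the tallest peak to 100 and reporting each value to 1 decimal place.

Copper pattern (n=1): 0.6920 : 0.3080
Element Eo pattern (n=1): 0.2736 : 0.7264
Convolve the two distributions (both contribute in 2-u steps):
  M: 0.6920×0.2736 = 0.189331
  M+2: 0.6920×0.7264 + 0.3080×0.2736 = 0.586938
  M+4: 0.3080×0.7264 = 0.223731
Scale to base peak (0.586938) = 100: 32.3 : 100.0 : 38.1

32.3 : 100.0 : 38.1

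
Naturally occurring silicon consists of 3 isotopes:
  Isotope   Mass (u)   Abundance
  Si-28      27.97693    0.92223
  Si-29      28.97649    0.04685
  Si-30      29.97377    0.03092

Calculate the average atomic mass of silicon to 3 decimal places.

28.086 u

Weight each isotope mass by its fractional abundance: 0.92223 × 27.97693 + 0.04685 × 28.97649 + 0.03092 × 29.97377
= 25.801164 + 1.357549 + 0.926789 = 28.085502 u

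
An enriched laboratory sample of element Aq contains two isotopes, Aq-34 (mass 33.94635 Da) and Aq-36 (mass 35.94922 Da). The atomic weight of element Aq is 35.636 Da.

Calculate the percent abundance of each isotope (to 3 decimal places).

Aq-34: 15.639%, Aq-36: 84.361%

Writing the weighted mean with unknown fraction x of Aq-34:
33.94635·x + 35.94922·(1 − x) = 35.636
(33.94635 − 35.94922)·x = 35.636 − 35.94922
x = -0.31322 / -2.00287 = 0.15639 → 15.639% Aq-34, 84.361% Aq-36.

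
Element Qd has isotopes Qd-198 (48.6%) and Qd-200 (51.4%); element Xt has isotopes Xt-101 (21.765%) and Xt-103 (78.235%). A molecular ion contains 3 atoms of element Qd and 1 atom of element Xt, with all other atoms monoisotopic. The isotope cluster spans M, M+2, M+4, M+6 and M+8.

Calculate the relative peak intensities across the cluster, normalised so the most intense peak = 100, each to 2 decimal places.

Element Qd pattern (n=3): 0.11479126 : 0.36421423 : 0.38519777 : 0.13579674
Element Xt pattern (n=1): 0.21765 : 0.78235
Convolve the two distributions (both contribute in 2-u steps):
  M: 0.11479126×0.21765 = 0.024984
  M+2: 0.11479126×0.78235 + 0.36421423×0.21765 = 0.169078
  M+4: 0.36421423×0.78235 + 0.38519777×0.21765 = 0.368781
  M+6: 0.38519777×0.78235 + 0.13579674×0.21765 = 0.330916
  M+8: 0.13579674×0.78235 = 0.106241
Scale to base peak (0.368781) = 100: 6.77 : 45.85 : 100.00 : 89.73 : 28.81

6.77 : 45.85 : 100.00 : 89.73 : 28.81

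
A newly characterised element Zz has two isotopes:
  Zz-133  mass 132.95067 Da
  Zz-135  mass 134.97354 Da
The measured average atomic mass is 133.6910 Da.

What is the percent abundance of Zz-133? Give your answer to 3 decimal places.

Let x be the fractional abundance of Zz-133; then Zz-135 has abundance 1 − x.
132.95067·x + 134.97354·(1 − x) = 133.6910
(132.95067 − 134.97354)·x = 133.6910 − 134.97354
x = -1.28254 / -2.02287 = 0.63402 → 63.402% Zz-133, 36.598% Zz-135.

63.402%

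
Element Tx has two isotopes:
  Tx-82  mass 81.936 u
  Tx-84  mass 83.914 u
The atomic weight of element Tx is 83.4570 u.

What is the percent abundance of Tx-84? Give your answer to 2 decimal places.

Let x be the fractional abundance of Tx-82; then Tx-84 has abundance 1 − x.
81.936·x + 83.914·(1 − x) = 83.4570
(81.936 − 83.914)·x = 83.4570 − 83.914
x = -0.4570 / -1.978 = 0.23104 → 23.10% Tx-82, 76.90% Tx-84.

76.90%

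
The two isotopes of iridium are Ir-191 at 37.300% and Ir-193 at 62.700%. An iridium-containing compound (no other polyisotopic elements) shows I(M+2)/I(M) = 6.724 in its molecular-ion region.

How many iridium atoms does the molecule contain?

4

The M+2/M ratio from n Ir atoms is n · q/p = n · 0.62700/0.37300.
n = 6.724 × 0.37300/0.62700 = 4.00 ≈ 4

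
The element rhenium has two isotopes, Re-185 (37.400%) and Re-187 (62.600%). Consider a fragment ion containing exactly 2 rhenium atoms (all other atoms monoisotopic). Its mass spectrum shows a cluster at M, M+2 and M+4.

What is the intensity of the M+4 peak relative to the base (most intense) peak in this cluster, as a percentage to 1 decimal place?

Term probabilities: M 0.1399, M+2 0.4682, M+4 0.3919. Base peak = M+2.
P(M+2) = C(2,1) × 0.37400^1 × 0.62600^1 = 2 × 0.3740 × 0.6260 = 0.468248 (base)
P(M+4) = C(2,2) × 0.37400^0 × 0.62600^2 = 1 × 1.0000 × 0.391876 = 0.391876
Relative intensity = 0.391876 / 0.468248 × 100 = 83.7

83.7%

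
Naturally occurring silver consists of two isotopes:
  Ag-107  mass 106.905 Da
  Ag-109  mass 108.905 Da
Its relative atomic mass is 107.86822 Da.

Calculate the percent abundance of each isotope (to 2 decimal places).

Ag-107: 51.84%, Ag-109: 48.16%

With x = fraction of Ag-107 (so Ag-109 is 1 − x):
106.905·x + 108.905·(1 − x) = 107.86822
(106.905 − 108.905)·x = 107.86822 − 108.905
x = -1.03678 / -2.000 = 0.51839 → 51.84% Ag-107, 48.16% Ag-109.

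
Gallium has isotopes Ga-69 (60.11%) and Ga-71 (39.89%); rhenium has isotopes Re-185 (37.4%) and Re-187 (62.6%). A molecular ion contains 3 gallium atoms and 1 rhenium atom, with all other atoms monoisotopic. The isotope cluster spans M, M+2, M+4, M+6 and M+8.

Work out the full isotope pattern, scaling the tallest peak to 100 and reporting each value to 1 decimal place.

21.5 : 78.8 : 100.0 : 53.8 : 10.5

Gallium pattern (n=3): 0.21719018 : 0.43239309 : 0.28694328 : 0.06347345
Rhenium pattern (n=1): 0.3740 : 0.6260
Convolve the two distributions (both contribute in 2-u steps):
  M: 0.21719018×0.3740 = 0.081229
  M+2: 0.21719018×0.6260 + 0.43239309×0.3740 = 0.297676
  M+4: 0.43239309×0.6260 + 0.28694328×0.3740 = 0.377995
  M+6: 0.28694328×0.6260 + 0.06347345×0.3740 = 0.203366
  M+8: 0.06347345×0.6260 = 0.039734
Scale to base peak (0.377995) = 100: 21.5 : 78.8 : 100.0 : 53.8 : 10.5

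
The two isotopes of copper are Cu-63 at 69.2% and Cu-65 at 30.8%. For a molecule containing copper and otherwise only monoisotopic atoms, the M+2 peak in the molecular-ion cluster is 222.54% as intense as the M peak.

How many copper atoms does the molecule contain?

5

The M+2/M ratio from n Cu atoms is n · q/p = n · 0.308/0.692.
n = 2.2254 × 0.692/0.308 = 5.00 ≈ 5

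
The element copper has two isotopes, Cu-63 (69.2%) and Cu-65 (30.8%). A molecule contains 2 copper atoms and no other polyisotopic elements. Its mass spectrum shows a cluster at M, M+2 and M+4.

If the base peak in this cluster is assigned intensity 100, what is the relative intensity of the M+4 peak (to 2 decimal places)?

Term probabilities: M 0.4789, M+2 0.4263, M+4 0.0949. Base peak = M.
P(M) = C(2,0) × 0.692^2 × 0.308^0 = 1 × 0.478864 × 1.0000 = 0.478864 (base)
P(M+4) = C(2,2) × 0.692^0 × 0.308^2 = 1 × 1.0000 × 0.094864 = 0.094864
Relative intensity = 0.094864 / 0.478864 × 100 = 19.81

19.81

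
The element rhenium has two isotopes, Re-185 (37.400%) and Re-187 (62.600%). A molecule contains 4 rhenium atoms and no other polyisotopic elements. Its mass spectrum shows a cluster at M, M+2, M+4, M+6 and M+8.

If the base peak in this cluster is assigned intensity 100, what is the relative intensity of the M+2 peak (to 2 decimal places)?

Binomial terms of (0.37400 + 0.62600)^4: M 0.0196, M+2 0.1310, M+4 0.3289, M+6 0.3670, M+8 0.1536 → M+6 is the base peak.
P(M+6) = C(4,3) × 0.37400^1 × 0.62600^3 = 4 × 0.3740 × 0.24531438 = 0.366990 (base)
P(M+2) = C(4,1) × 0.37400^3 × 0.62600^1 = 4 × 0.05231362 × 0.6260 = 0.130993
Relative intensity = 0.130993 / 0.366990 × 100 = 35.69

35.69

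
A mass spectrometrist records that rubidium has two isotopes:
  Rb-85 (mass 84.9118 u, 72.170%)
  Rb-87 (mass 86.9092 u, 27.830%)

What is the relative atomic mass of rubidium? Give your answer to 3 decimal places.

The abundance-weighted mean is 0.72170 × 84.9118 + 0.27830 × 86.9092
= 61.28085 + 24.18683 = 85.46768 u

85.468 u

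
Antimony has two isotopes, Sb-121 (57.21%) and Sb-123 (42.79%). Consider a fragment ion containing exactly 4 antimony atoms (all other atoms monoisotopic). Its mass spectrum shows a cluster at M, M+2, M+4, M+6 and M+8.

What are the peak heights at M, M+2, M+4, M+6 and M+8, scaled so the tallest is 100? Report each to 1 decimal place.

Each Sb atom is independently Sb-121 (p = 0.5721) or Sb-123 (q = 0.4279); the cluster is the binomial expansion (p + q)^4.
P(M) = 0.5721^4 = 0.107124
P(M+2) = 4 × 0.5721^3 × 0.4279^1 = 0.320493
P(M+4) = 6 × 0.5721^2 × 0.4279^2 = 0.359567
P(M+6) = 4 × 0.5721^1 × 0.4279^3 = 0.179291
P(M+8) = 0.4279^4 = 0.033525
The M+4 peak is largest (0.359567); scaling to 100 gives 29.8 : 89.1 : 100.0 : 49.9 : 9.3.

29.8 : 89.1 : 100.0 : 49.9 : 9.3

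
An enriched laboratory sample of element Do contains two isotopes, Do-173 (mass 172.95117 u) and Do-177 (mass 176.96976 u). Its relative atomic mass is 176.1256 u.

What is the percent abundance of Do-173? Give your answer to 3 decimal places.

21.006%

Writing the weighted mean with unknown fraction x of Do-173:
172.95117·x + 176.96976·(1 − x) = 176.1256
(172.95117 − 176.96976)·x = 176.1256 − 176.96976
x = -0.84416 / -4.01859 = 0.21006 → 21.006% Do-173, 78.994% Do-177.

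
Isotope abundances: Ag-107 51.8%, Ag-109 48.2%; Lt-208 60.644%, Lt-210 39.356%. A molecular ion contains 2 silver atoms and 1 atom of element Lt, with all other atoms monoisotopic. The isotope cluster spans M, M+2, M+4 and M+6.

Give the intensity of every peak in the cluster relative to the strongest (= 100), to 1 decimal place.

Silver pattern (n=2): 0.268324 : 0.499352 : 0.232324
Element Lt pattern (n=1): 0.60644 : 0.39356
Convolve the two distributions (both contribute in 2-u steps):
  M: 0.268324×0.60644 = 0.162722
  M+2: 0.268324×0.39356 + 0.499352×0.60644 = 0.408429
  M+4: 0.499352×0.39356 + 0.232324×0.60644 = 0.337416
  M+6: 0.232324×0.39356 = 0.091433
Scale to base peak (0.408429) = 100: 39.8 : 100.0 : 82.6 : 22.4

39.8 : 100.0 : 82.6 : 22.4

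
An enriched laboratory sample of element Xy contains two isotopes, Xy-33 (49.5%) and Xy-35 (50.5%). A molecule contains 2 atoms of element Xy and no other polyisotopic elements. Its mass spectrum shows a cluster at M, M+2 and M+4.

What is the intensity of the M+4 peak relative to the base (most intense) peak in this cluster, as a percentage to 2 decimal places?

Term probabilities: M 0.2450, M+2 0.5000, M+4 0.2550. Base peak = M+2.
P(M+2) = C(2,1) × 0.495^1 × 0.505^1 = 2 × 0.4950 × 0.5050 = 0.499950 (base)
P(M+4) = C(2,2) × 0.495^0 × 0.505^2 = 1 × 1.0000 × 0.255025 = 0.255025
Relative intensity = 0.255025 / 0.499950 × 100 = 51.01

51.01%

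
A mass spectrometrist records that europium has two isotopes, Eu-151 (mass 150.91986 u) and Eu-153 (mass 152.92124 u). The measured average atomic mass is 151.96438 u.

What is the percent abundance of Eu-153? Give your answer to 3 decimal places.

Let x be the fractional abundance of Eu-151; then Eu-153 has abundance 1 − x.
150.91986·x + 152.92124·(1 − x) = 151.96438
(150.91986 − 152.92124)·x = 151.96438 − 152.92124
x = -0.95686 / -2.00138 = 0.47810 → 47.810% Eu-151, 52.190% Eu-153.

52.190%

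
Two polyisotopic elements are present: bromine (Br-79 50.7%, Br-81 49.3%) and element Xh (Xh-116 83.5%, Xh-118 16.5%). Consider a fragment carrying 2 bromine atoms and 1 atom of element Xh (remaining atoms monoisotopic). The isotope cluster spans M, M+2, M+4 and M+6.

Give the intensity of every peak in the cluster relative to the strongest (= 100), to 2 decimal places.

Bromine pattern (n=2): 0.257049 : 0.499902 : 0.243049
Element Xh pattern (n=1): 0.8350 : 0.1650
Convolve the two distributions (both contribute in 2-u steps):
  M: 0.257049×0.8350 = 0.214636
  M+2: 0.257049×0.1650 + 0.499902×0.8350 = 0.459831
  M+4: 0.499902×0.1650 + 0.243049×0.8350 = 0.285430
  M+6: 0.243049×0.1650 = 0.040103
Scale to base peak (0.459831) = 100: 46.68 : 100.00 : 62.07 : 8.72

46.68 : 100.00 : 62.07 : 8.72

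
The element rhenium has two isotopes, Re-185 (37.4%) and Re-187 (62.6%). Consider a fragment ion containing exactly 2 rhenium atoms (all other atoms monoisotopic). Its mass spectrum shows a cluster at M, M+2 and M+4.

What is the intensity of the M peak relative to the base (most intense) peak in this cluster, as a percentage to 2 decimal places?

(0.374 + 0.626)^2 gives M 0.1399, M+2 0.4682, M+4 0.3919; the largest is M+2.
P(M+2) = C(2,1) × 0.374^1 × 0.626^1 = 2 × 0.3740 × 0.6260 = 0.468248 (base)
P(M) = C(2,0) × 0.374^2 × 0.626^0 = 1 × 0.139876 × 1.0000 = 0.139876
Relative intensity = 0.139876 / 0.468248 × 100 = 29.87

29.87%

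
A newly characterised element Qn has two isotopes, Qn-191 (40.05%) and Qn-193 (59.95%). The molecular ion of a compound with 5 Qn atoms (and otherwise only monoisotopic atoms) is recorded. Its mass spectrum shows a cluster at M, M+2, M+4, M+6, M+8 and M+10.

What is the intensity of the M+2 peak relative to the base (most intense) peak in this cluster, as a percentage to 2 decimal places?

(0.4005 + 0.5995)^5 gives M 0.0103, M+2 0.0771, M+4 0.2309, M+6 0.3456, M+8 0.2587, M+10 0.0774; the largest is M+6.
P(M+6) = C(5,3) × 0.4005^2 × 0.5995^3 = 10 × 0.16040025 × 0.21546045 = 0.345599 (base)
P(M+2) = C(5,1) × 0.4005^4 × 0.5995^1 = 5 × 0.02572824 × 0.5995 = 0.077120
Relative intensity = 0.077120 / 0.345599 × 100 = 22.31

22.31%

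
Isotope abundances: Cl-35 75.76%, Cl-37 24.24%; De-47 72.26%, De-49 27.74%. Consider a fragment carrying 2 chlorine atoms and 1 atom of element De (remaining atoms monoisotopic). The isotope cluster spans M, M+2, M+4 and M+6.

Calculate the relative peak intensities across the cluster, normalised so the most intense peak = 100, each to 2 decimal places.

97.67 : 100.00 : 33.99 : 3.84

Chlorine pattern (n=2): 0.57395776 : 0.36728448 : 0.05875776
Element De pattern (n=1): 0.7226 : 0.2774
Convolve the two distributions (both contribute in 2-u steps):
  M: 0.57395776×0.7226 = 0.414742
  M+2: 0.57395776×0.2774 + 0.36728448×0.7226 = 0.424616
  M+4: 0.36728448×0.2774 + 0.05875776×0.7226 = 0.144343
  M+6: 0.05875776×0.2774 = 0.016299
Scale to base peak (0.424616) = 100: 97.67 : 100.00 : 33.99 : 3.84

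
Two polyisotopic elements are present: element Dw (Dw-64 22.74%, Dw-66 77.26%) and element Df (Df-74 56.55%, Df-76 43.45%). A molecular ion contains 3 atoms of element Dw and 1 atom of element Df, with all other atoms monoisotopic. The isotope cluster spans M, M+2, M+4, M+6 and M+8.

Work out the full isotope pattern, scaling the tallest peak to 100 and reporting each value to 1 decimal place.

Element Dw pattern (n=3): 0.01175903 : 0.1198552 : 0.40721252 : 0.46117325
Element Df pattern (n=1): 0.5655 : 0.4345
Convolve the two distributions (both contribute in 2-u steps):
  M: 0.01175903×0.5655 = 0.006650
  M+2: 0.01175903×0.4345 + 0.1198552×0.5655 = 0.072887
  M+4: 0.1198552×0.4345 + 0.40721252×0.5655 = 0.282356
  M+6: 0.40721252×0.4345 + 0.46117325×0.5655 = 0.437727
  M+8: 0.46117325×0.4345 = 0.200380
Scale to base peak (0.437727) = 100: 1.5 : 16.7 : 64.5 : 100.0 : 45.8

1.5 : 16.7 : 64.5 : 100.0 : 45.8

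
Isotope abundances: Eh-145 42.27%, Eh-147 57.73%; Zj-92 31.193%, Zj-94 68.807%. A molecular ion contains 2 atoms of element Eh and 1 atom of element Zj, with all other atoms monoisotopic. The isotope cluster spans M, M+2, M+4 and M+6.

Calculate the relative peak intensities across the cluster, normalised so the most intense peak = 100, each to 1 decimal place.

Element Eh pattern (n=2): 0.17867529 : 0.48804942 : 0.33327529
Element Zj pattern (n=1): 0.31193 : 0.68807
Convolve the two distributions (both contribute in 2-u steps):
  M: 0.17867529×0.31193 = 0.055734
  M+2: 0.17867529×0.68807 + 0.48804942×0.31193 = 0.275178
  M+4: 0.48804942×0.68807 + 0.33327529×0.31193 = 0.439771
  M+6: 0.33327529×0.68807 = 0.229317
Scale to base peak (0.439771) = 100: 12.7 : 62.6 : 100.0 : 52.1

12.7 : 62.6 : 100.0 : 52.1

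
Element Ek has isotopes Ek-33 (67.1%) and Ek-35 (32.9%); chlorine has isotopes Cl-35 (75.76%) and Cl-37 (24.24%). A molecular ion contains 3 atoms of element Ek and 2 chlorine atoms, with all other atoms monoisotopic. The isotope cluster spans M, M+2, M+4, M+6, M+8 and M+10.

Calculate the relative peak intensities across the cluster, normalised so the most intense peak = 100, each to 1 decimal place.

47.4 : 100.0 : 83.6 : 34.6 : 7.1 : 0.6

Element Ek pattern (n=3): 0.30211171 : 0.44438787 : 0.21788913 : 0.03561129
Chlorine pattern (n=2): 0.57395776 : 0.36728448 : 0.05875776
Convolve the two distributions (both contribute in 2-u steps):
  M: 0.30211171×0.57395776 = 0.173399
  M+2: 0.30211171×0.36728448 + 0.44438787×0.57395776 = 0.366021
  M+4: 0.30211171×0.05875776 + 0.44438787×0.36728448 + 0.21788913×0.57395776 = 0.306027
  M+6: 0.44438787×0.05875776 + 0.21788913×0.36728448 + 0.03561129×0.57395776 = 0.126578
  M+8: 0.21788913×0.05875776 + 0.03561129×0.36728448 = 0.025882
  M+10: 0.03561129×0.05875776 = 0.002092
Scale to base peak (0.366021) = 100: 47.4 : 100.0 : 83.6 : 34.6 : 7.1 : 0.6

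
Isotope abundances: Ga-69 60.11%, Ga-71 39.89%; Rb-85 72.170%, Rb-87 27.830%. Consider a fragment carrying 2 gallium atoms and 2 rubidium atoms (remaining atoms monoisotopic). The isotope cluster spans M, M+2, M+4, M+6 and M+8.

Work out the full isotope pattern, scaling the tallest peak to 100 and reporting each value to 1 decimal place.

47.7 : 100.0 : 76.9 : 25.6 : 3.1

Gallium pattern (n=2): 0.36132121 : 0.47955758 : 0.15912121
Rubidium pattern (n=2): 0.52085089 : 0.40169822 : 0.07745089
Convolve the two distributions (both contribute in 2-u steps):
  M: 0.36132121×0.52085089 = 0.188194
  M+2: 0.36132121×0.40169822 + 0.47955758×0.52085089 = 0.394920
  M+4: 0.36132121×0.07745089 + 0.47955758×0.40169822 + 0.15912121×0.52085089 = 0.303500
  M+6: 0.47955758×0.07745089 + 0.15912121×0.40169822 = 0.101061
  M+8: 0.15912121×0.07745089 = 0.012324
Scale to base peak (0.394920) = 100: 47.7 : 100.0 : 76.9 : 25.6 : 3.1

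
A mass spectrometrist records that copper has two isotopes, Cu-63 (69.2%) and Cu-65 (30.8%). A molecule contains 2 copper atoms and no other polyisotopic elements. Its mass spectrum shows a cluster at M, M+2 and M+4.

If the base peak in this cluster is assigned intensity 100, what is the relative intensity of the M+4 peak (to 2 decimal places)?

19.81

Binomial terms of (0.692 + 0.308)^2: M 0.4789, M+2 0.4263, M+4 0.0949 → M is the base peak.
P(M) = C(2,0) × 0.692^2 × 0.308^0 = 1 × 0.478864 × 1.0000 = 0.478864 (base)
P(M+4) = C(2,2) × 0.692^0 × 0.308^2 = 1 × 1.0000 × 0.094864 = 0.094864
Relative intensity = 0.094864 / 0.478864 × 100 = 19.81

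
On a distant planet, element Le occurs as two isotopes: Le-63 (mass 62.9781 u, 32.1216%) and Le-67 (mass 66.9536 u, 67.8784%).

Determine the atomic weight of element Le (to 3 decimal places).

Ar = Σ fᵢ·mᵢ = 0.321216 × 62.9781 + 0.678784 × 66.9536
= 20.22957 + 45.44703 = 65.67660 u

65.677 u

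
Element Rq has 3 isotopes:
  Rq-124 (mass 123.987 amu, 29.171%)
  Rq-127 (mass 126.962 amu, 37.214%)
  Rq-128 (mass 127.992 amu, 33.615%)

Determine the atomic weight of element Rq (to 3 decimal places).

Ar = Σ fᵢ·mᵢ = 0.29171 × 123.987 + 0.37214 × 126.962 + 0.33615 × 127.992
= 36.1682 + 47.2476 + 43.0245 = 126.4403 amu

126.440 amu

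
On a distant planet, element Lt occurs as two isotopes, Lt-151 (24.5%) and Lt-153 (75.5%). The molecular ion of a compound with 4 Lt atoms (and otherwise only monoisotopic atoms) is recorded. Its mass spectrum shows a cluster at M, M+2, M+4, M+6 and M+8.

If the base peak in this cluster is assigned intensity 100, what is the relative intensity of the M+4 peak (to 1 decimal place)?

48.7

Binomial terms of (0.245 + 0.755)^4: M 0.0036, M+2 0.0444, M+4 0.2053, M+6 0.4218, M+8 0.3249 → M+6 is the base peak.
P(M+6) = C(4,3) × 0.245^1 × 0.755^3 = 4 × 0.2450 × 0.43036887 = 0.421761 (base)
P(M+4) = C(4,2) × 0.245^2 × 0.755^2 = 6 × 0.060025 × 0.570025 = 0.205295
Relative intensity = 0.205295 / 0.421761 × 100 = 48.7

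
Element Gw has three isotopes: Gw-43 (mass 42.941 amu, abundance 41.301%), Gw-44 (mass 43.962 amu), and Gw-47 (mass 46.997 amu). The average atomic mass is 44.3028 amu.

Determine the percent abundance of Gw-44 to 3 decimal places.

The remaining 58.699% is split between Gw-44 (fraction x) and Gw-47 (fraction 0.58699 − x).
Substituting: 43.962x + 46.997(0.58699 − x) = 26.56773759
(43.962 − 46.997)x = -1.01903144  ⇒  x = 0.33576, y = 0.25123
Gw-44: 33.576%, Gw-47: 25.123%.

33.576%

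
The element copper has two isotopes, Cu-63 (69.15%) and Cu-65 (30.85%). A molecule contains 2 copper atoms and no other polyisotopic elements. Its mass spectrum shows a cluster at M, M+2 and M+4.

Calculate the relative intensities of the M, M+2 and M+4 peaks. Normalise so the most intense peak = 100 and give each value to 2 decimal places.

100.00 : 89.23 : 19.90

Expanding (0.6915 + 0.3085)^2:
P(M) = 0.6915^2 = 0.478172
P(M+2) = 2 × 0.6915^1 × 0.3085^1 = 0.426656
P(M+4) = 0.3085^2 = 0.095172
The M peak is largest (0.478172); scaling to 100 gives 100.00 : 89.23 : 19.90.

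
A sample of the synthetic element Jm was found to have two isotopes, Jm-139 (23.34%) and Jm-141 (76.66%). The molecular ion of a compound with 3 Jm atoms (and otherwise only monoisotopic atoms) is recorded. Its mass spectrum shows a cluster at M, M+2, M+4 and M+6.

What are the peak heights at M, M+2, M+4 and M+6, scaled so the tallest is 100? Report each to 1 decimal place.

Expanding (0.2334 + 0.7666)^3:
P(M) = 0.2334^3 = 0.012715
P(M+2) = 3 × 0.2334^2 × 0.7666^1 = 0.125283
P(M+4) = 3 × 0.2334^1 × 0.7666^2 = 0.411490
P(M+6) = 0.7666^3 = 0.450512
The M+6 peak is largest (0.450512); scaling to 100 gives 2.8 : 27.8 : 91.3 : 100.0.

2.8 : 27.8 : 91.3 : 100.0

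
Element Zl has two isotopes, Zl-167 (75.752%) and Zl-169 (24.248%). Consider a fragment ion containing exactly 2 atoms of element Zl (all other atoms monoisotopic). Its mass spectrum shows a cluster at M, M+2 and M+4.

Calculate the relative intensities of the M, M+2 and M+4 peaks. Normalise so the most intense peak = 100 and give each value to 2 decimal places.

100.00 : 64.02 : 10.25

The 2 Zl atoms are independent, so intensities follow the terms of (0.75752 + 0.24248)^2.
P(M) = 0.75752^2 = 0.573837
P(M+2) = 2 × 0.75752^1 × 0.24248^1 = 0.367367
P(M+4) = 0.24248^2 = 0.058797
The M peak is largest (0.573837); scaling to 100 gives 100.00 : 64.02 : 10.25.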